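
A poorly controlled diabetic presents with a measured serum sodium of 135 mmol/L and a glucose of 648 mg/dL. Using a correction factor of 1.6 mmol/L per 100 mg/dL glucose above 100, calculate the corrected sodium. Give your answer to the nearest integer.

144 mmol/L

Corrected Na = measured Na + 1.6 · (glucose − 100)/100
= 135 + 1.6 · (648 − 100)/100
= 135 + 8.8
= 143.8 mmol/L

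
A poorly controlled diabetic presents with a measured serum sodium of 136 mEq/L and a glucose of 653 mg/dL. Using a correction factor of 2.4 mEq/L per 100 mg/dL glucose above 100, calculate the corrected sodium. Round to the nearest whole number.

149 mEq/L

Corrected Na = measured Na + 2.4 · (glucose − 100)/100
= 136 + 2.4 · (653 − 100)/100
= 136 + 13.3
= 149.3 mEq/L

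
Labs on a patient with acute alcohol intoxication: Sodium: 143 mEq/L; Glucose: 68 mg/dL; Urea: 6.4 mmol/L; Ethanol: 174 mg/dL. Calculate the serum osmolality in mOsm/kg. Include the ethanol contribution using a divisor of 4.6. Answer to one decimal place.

334.0 mOsm/kg

Calculated osmolality = 2·Na + glucose/18 + urea + ethanol/4.6
= 2·143 + 68/18 + 6.4 + 174/4.6
= 286 + 3.78 + 6.40 + 37.83
= 334.01 mOsm/kg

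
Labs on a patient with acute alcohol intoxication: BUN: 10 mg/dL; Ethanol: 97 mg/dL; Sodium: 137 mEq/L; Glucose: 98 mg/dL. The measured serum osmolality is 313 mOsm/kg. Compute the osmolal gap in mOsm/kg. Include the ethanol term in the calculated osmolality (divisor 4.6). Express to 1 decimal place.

8.9 mOsm/kg

Calculated osmolality = 2·Na + glucose/18 + BUN/2.8 + ethanol/4.6
= 2·137 + 98/18 + 10/2.8 + 97/4.6
= 274 + 5.44 + 3.57 + 21.09
= 304.1 mOsm/kg ≈ 304.1 mOsm/kg
Osmolar gap = measured − calculated = 313 − 304.1 = 8.9 mOsm/kg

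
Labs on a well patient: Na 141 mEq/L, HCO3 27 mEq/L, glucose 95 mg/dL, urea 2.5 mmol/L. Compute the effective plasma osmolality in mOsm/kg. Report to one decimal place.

287.3 mOsm/kg

Effective osmolality excludes urea (freely permeant across cell membranes):
2·Na + glucose/18
= 2·141 + 95/18
= 282 + 5.28
= 287.28 mOsm/kg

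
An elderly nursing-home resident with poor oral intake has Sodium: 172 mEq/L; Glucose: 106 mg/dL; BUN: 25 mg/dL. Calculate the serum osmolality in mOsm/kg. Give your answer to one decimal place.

358.8 mOsm/kg

Calculated osmolality = 2·Na + glucose/18 + BUN/2.8
= 2·172 + 106/18 + 25/2.8
= 344 + 5.89 + 8.93
= 358.82 mOsm/kg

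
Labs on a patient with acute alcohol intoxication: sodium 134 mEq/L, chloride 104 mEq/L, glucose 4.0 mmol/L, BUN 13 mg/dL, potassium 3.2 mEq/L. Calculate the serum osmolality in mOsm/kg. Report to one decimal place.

Calculated osmolality = 2·Na + glucose + BUN/2.8
= 2·134 + 4 + 13/2.8
= 268 + 4 + 4.64
= 276.64 mOsm/kg

276.6 mOsm/kg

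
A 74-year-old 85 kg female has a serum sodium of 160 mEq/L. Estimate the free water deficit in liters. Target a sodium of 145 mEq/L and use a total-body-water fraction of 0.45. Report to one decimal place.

TBW = 0.45 · 85 = 38.25 L
Free water deficit = TBW · (Na/145 − 1)
= 38.25 · (160/145 − 1)
= 38.25 · 0.1034
= 3.96 L

4.0 L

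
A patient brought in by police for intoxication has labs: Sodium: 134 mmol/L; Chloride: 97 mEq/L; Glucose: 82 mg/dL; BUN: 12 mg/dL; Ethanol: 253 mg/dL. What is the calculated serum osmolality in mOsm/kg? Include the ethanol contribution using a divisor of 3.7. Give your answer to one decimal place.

345.2 mOsm/kg

Calculated osmolality = 2·Na + glucose/18 + BUN/2.8 + ethanol/3.7
= 2·134 + 82/18 + 12/2.8 + 253/3.7
= 268 + 4.56 + 4.29 + 68.38
= 345.23 mOsm/kg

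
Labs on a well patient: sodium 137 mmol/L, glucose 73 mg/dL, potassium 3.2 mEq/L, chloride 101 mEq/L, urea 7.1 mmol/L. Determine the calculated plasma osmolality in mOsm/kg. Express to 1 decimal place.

285.2 mOsm/kg

Calculated osmolality = 2·Na + glucose/18 + urea
= 2·137 + 73/18 + 7.1
= 274 + 4.06 + 7.10
= 285.16 mOsm/kg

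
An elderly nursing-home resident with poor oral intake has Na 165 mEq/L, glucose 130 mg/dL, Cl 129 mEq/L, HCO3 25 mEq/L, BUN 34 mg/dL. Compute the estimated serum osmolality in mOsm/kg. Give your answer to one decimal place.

Calculated osmolality = 2·Na + glucose/18 + BUN/2.8
= 2·165 + 130/18 + 34/2.8
= 330 + 7.22 + 12.14
= 349.36 mOsm/kg

349.4 mOsm/kg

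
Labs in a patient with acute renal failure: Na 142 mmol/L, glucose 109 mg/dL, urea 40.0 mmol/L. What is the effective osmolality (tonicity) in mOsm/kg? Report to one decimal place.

Effective osmolality excludes urea (freely permeant across cell membranes):
2·Na + glucose/18
= 2·142 + 109/18
= 284 + 6.06
= 290.06 mOsm/kg

290.1 mOsm/kg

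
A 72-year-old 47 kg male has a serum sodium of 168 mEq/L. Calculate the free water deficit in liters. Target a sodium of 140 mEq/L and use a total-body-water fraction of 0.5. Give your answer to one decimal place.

4.7 L

TBW = 0.5 · 47 = 23.5 L
Free water deficit = TBW · (Na/140 − 1)
= 23.5 · (168/140 − 1)
= 23.5 · 0.2
= 4.7 L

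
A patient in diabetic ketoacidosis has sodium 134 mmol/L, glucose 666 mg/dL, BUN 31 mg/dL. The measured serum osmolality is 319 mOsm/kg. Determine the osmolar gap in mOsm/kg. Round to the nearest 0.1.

2.9 mOsm/kg

Calculated osmolality = 2·Na + glucose/18 + BUN/2.8
= 2·134 + 666/18 + 31/2.8
= 268 + 37 + 11.07
= 316.07 mOsm/kg ≈ 316.1 mOsm/kg
Osmolar gap = measured − calculated = 319 − 316.1 = 2.9 mOsm/kg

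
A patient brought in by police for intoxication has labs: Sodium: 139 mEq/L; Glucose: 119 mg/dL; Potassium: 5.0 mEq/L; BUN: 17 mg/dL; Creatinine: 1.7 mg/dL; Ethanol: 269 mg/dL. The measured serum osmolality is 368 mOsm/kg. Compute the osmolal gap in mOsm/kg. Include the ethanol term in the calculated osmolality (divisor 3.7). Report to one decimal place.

Calculated osmolality = 2·Na + glucose/18 + BUN/2.8 + ethanol/3.7
= 2·139 + 119/18 + 17/2.8 + 269/3.7
= 278 + 6.61 + 6.07 + 72.70
= 363.38 mOsm/kg ≈ 363.4 mOsm/kg
Osmolar gap = measured − calculated = 368 − 363.4 = 4.6 mOsm/kg

4.6 mOsm/kg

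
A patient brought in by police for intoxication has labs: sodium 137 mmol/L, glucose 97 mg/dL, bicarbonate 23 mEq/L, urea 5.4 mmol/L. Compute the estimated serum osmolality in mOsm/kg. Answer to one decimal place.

284.8 mOsm/kg

Calculated osmolality = 2·Na + glucose/18 + urea
= 2·137 + 97/18 + 5.4
= 274 + 5.39 + 5.40
= 284.79 mOsm/kg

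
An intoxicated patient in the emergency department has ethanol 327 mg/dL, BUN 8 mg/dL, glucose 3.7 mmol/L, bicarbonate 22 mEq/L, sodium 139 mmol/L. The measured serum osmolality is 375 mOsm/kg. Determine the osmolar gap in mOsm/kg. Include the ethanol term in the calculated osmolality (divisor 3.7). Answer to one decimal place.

2.1 mOsm/kg

Calculated osmolality = 2·Na + glucose + BUN/2.8 + ethanol/3.7
= 2·139 + 3.7 + 8/2.8 + 327/3.7
= 278 + 3.70 + 2.86 + 88.38
= 372.94 mOsm/kg ≈ 372.9 mOsm/kg
Osmolar gap = measured − calculated = 375 − 372.9 = 2.1 mOsm/kg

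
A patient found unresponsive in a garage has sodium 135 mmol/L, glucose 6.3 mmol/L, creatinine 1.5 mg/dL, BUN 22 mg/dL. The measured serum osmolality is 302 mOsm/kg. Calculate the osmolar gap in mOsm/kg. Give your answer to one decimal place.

17.8 mOsm/kg

Calculated osmolality = 2·Na + glucose + BUN/2.8
= 2·135 + 6.3 + 22/2.8
= 270 + 6.30 + 7.86
= 284.16 mOsm/kg ≈ 284.2 mOsm/kg
Osmolar gap = measured − calculated = 302 − 284.2 = 17.8 mOsm/kg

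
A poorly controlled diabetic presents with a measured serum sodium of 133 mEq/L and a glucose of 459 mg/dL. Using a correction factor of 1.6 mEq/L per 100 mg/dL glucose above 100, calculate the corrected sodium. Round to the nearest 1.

139 mEq/L

Corrected Na = measured Na + 1.6 · (glucose − 100)/100
= 133 + 1.6 · (459 − 100)/100
= 133 + 5.7
= 138.7 mEq/L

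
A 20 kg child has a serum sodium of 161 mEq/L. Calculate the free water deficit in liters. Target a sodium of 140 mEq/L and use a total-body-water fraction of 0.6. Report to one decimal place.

TBW = 0.6 · 20 = 12 L
Free water deficit = TBW · (Na/140 − 1)
= 12 · (161/140 − 1)
= 12 · 0.15
= 1.8 L

1.8 L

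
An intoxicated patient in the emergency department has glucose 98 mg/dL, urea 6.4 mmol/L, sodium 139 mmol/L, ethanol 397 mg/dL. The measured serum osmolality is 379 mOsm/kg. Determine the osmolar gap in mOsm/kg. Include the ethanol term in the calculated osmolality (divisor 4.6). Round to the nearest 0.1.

Calculated osmolality = 2·Na + glucose/18 + urea + ethanol/4.6
= 2·139 + 98/18 + 6.4 + 397/4.6
= 278 + 5.44 + 6.40 + 86.30
= 376.14 mOsm/kg ≈ 376.1 mOsm/kg
Osmolar gap = measured − calculated = 379 − 376.1 = 2.9 mOsm/kg

2.9 mOsm/kg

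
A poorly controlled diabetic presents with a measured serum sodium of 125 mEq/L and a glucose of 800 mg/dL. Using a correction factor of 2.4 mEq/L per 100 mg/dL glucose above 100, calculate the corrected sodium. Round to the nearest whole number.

Corrected Na = measured Na + 2.4 · (glucose − 100)/100
= 125 + 2.4 · (800 − 100)/100
= 125 + 16.8
= 141.8 mEq/L

142 mEq/L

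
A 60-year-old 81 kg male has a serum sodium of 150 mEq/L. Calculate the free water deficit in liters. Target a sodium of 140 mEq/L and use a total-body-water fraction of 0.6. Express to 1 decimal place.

3.5 L

TBW = 0.6 · 81 = 48.6 L
Free water deficit = TBW · (Na/140 − 1)
= 48.6 · (150/140 − 1)
= 48.6 · 0.0714
= 3.47 L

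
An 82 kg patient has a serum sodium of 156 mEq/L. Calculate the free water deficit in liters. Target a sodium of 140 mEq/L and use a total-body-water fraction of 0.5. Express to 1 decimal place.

4.7 L

TBW = 0.5 · 82 = 41 L
Free water deficit = TBW · (Na/140 − 1)
= 41 · (156/140 − 1)
= 41 · 0.1143
= 4.69 L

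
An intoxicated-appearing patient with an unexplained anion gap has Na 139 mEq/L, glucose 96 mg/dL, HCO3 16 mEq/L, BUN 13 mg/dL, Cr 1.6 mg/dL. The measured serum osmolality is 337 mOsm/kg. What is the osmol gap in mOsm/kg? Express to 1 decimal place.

49.0 mOsm/kg

Calculated osmolality = 2·Na + glucose/18 + BUN/2.8
= 2·139 + 96/18 + 13/2.8
= 278 + 5.33 + 4.64
= 287.97 mOsm/kg ≈ 288.0 mOsm/kg
Osmolar gap = measured − calculated = 337 − 288.0 = 49.0 mOsm/kg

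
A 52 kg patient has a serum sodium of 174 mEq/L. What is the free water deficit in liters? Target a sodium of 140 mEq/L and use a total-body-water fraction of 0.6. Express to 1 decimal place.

7.6 L

TBW = 0.6 · 52 = 31.2 L
Free water deficit = TBW · (Na/140 − 1)
= 31.2 · (174/140 − 1)
= 31.2 · 0.2429
= 7.58 L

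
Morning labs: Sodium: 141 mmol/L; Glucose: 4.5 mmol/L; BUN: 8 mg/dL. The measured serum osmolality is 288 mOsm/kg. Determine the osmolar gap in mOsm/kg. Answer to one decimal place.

Calculated osmolality = 2·Na + glucose + BUN/2.8
= 2·141 + 4.5 + 8/2.8
= 282 + 4.50 + 2.86
= 289.36 mOsm/kg ≈ 289.4 mOsm/kg
Osmolar gap = measured − calculated = 288 − 289.4 = -1.4 mOsm/kg

-1.4 mOsm/kg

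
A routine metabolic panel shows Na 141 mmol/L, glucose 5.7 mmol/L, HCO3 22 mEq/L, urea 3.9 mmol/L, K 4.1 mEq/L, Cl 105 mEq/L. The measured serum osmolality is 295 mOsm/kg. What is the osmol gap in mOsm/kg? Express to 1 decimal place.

3.4 mOsm/kg

Calculated osmolality = 2·Na + glucose + urea
= 2·141 + 5.7 + 3.9
= 282 + 5.70 + 3.90
= 291.6 mOsm/kg ≈ 291.6 mOsm/kg
Osmolar gap = measured − calculated = 295 − 291.6 = 3.4 mOsm/kg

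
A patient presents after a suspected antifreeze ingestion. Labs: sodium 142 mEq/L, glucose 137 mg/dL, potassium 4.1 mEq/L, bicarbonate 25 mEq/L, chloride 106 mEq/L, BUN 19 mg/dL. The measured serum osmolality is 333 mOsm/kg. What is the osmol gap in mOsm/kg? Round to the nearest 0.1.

34.6 mOsm/kg

Calculated osmolality = 2·Na + glucose/18 + BUN/2.8
= 2·142 + 137/18 + 19/2.8
= 284 + 7.61 + 6.79
= 298.4 mOsm/kg ≈ 298.4 mOsm/kg
Osmolar gap = measured − calculated = 333 − 298.4 = 34.6 mOsm/kg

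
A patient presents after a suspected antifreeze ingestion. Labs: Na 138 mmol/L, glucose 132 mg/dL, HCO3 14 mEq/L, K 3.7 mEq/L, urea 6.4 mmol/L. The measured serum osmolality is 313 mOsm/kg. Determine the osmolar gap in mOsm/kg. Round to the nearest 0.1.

23.3 mOsm/kg

Calculated osmolality = 2·Na + glucose/18 + urea
= 2·138 + 132/18 + 6.4
= 276 + 7.33 + 6.40
= 289.73 mOsm/kg ≈ 289.7 mOsm/kg
Osmolar gap = measured − calculated = 313 − 289.7 = 23.3 mOsm/kg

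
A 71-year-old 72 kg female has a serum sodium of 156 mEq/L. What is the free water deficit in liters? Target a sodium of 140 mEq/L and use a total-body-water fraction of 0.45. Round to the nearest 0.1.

TBW = 0.45 · 72 = 32.4 L
Free water deficit = TBW · (Na/140 − 1)
= 32.4 · (156/140 − 1)
= 32.4 · 0.1143
= 3.7 L

3.7 L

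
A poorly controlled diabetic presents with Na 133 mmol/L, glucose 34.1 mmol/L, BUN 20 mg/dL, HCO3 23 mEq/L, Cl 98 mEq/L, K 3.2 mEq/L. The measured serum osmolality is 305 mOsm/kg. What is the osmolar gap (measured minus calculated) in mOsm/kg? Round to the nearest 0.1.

Calculated osmolality = 2·Na + glucose + BUN/2.8
= 2·133 + 34.1 + 20/2.8
= 266 + 34.10 + 7.14
= 307.24 mOsm/kg ≈ 307.2 mOsm/kg
Osmolar gap = measured − calculated = 305 − 307.2 = -2.2 mOsm/kg

-2.2 mOsm/kg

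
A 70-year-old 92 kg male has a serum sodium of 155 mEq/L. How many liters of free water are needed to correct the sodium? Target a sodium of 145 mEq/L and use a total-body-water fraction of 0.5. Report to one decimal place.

3.2 L

TBW = 0.5 · 92 = 46 L
Free water deficit = TBW · (Na/145 − 1)
= 46 · (155/145 − 1)
= 46 · 0.069
= 3.17 L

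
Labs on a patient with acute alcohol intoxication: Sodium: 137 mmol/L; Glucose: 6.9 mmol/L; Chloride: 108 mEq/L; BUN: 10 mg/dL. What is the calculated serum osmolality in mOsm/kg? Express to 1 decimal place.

Calculated osmolality = 2·Na + glucose + BUN/2.8
= 2·137 + 6.9 + 10/2.8
= 274 + 6.90 + 3.57
= 284.47 mOsm/kg

284.5 mOsm/kg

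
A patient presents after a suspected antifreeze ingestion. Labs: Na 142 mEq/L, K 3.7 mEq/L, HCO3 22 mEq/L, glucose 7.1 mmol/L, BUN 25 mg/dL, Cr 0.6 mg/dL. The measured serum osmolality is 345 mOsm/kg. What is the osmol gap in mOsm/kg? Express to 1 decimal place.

45.0 mOsm/kg

Calculated osmolality = 2·Na + glucose + BUN/2.8
= 2·142 + 7.1 + 25/2.8
= 284 + 7.10 + 8.93
= 300.03 mOsm/kg ≈ 300.0 mOsm/kg
Osmolar gap = measured − calculated = 345 − 300.0 = 45.0 mOsm/kg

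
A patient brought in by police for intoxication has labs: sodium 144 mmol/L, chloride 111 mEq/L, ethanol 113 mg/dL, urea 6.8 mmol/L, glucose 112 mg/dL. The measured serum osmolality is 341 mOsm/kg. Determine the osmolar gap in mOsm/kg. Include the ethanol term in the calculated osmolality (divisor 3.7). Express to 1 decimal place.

Calculated osmolality = 2·Na + glucose/18 + urea + ethanol/3.7
= 2·144 + 112/18 + 6.8 + 113/3.7
= 288 + 6.22 + 6.80 + 30.54
= 331.56 mOsm/kg ≈ 331.6 mOsm/kg
Osmolar gap = measured − calculated = 341 − 331.6 = 9.4 mOsm/kg

9.4 mOsm/kg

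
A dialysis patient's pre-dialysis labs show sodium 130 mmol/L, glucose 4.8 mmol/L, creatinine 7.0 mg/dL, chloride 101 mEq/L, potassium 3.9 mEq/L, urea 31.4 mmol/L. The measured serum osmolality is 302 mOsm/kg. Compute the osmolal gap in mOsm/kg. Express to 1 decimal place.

Calculated osmolality = 2·Na + glucose + urea
= 2·130 + 4.8 + 31.4
= 260 + 4.80 + 31.40
= 296.2 mOsm/kg ≈ 296.2 mOsm/kg
Osmolar gap = measured − calculated = 302 − 296.2 = 5.8 mOsm/kg

5.8 mOsm/kg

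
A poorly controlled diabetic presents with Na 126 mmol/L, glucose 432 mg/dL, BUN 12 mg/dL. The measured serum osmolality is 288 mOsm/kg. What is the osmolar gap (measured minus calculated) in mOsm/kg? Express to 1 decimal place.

Calculated osmolality = 2·Na + glucose/18 + BUN/2.8
= 2·126 + 432/18 + 12/2.8
= 252 + 24 + 4.29
= 280.29 mOsm/kg ≈ 280.3 mOsm/kg
Osmolar gap = measured − calculated = 288 − 280.3 = 7.7 mOsm/kg

7.7 mOsm/kg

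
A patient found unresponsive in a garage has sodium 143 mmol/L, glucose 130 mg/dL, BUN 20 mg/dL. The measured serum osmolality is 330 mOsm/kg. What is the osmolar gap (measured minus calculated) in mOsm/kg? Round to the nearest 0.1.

Calculated osmolality = 2·Na + glucose/18 + BUN/2.8
= 2·143 + 130/18 + 20/2.8
= 286 + 7.22 + 7.14
= 300.36 mOsm/kg ≈ 300.4 mOsm/kg
Osmolar gap = measured − calculated = 330 − 300.4 = 29.6 mOsm/kg

29.6 mOsm/kg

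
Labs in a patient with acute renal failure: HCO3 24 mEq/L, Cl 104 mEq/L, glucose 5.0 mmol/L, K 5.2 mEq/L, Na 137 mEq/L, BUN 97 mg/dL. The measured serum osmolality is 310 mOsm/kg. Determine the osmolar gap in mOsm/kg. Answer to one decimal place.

Calculated osmolality = 2·Na + glucose + BUN/2.8
= 2·137 + 5 + 97/2.8
= 274 + 5 + 34.64
= 313.64 mOsm/kg ≈ 313.6 mOsm/kg
Osmolar gap = measured − calculated = 310 − 313.6 = -3.6 mOsm/kg

-3.6 mOsm/kg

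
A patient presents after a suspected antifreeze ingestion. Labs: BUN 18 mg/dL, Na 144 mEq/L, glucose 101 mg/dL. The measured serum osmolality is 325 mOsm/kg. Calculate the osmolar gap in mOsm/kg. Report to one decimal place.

Calculated osmolality = 2·Na + glucose/18 + BUN/2.8
= 2·144 + 101/18 + 18/2.8
= 288 + 5.61 + 6.43
= 300.04 mOsm/kg ≈ 300.0 mOsm/kg
Osmolar gap = measured − calculated = 325 − 300.0 = 25.0 mOsm/kg

25.0 mOsm/kg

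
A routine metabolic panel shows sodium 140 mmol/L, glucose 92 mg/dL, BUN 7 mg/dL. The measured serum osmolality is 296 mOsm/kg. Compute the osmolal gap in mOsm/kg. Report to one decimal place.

8.4 mOsm/kg

Calculated osmolality = 2·Na + glucose/18 + BUN/2.8
= 2·140 + 92/18 + 7/2.8
= 280 + 5.11 + 2.50
= 287.61 mOsm/kg ≈ 287.6 mOsm/kg
Osmolar gap = measured − calculated = 296 − 287.6 = 8.4 mOsm/kg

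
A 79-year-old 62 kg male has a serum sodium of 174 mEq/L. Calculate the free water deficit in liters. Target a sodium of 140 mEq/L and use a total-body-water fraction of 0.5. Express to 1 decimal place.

7.5 L

TBW = 0.5 · 62 = 31 L
Free water deficit = TBW · (Na/140 − 1)
= 31 · (174/140 − 1)
= 31 · 0.2429
= 7.53 L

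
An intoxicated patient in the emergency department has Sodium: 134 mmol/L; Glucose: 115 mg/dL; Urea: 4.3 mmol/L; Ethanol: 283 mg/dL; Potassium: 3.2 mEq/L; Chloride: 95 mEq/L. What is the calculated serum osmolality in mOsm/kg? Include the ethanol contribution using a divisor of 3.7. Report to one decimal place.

355.2 mOsm/kg

Calculated osmolality = 2·Na + glucose/18 + urea + ethanol/3.7
= 2·134 + 115/18 + 4.3 + 283/3.7
= 268 + 6.39 + 4.30 + 76.49
= 355.18 mOsm/kg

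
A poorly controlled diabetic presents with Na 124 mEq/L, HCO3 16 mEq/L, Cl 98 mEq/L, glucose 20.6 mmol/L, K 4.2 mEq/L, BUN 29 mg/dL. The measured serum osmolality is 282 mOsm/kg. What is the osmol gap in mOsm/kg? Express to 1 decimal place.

3.0 mOsm/kg

Calculated osmolality = 2·Na + glucose + BUN/2.8
= 2·124 + 20.6 + 29/2.8
= 248 + 20.60 + 10.36
= 278.96 mOsm/kg ≈ 279.0 mOsm/kg
Osmolar gap = measured − calculated = 282 − 279.0 = 3.0 mOsm/kg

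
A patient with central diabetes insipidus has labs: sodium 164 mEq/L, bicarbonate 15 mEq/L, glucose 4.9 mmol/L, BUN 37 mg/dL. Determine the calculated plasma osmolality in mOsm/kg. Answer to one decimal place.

Calculated osmolality = 2·Na + glucose + BUN/2.8
= 2·164 + 4.9 + 37/2.8
= 328 + 4.90 + 13.21
= 346.11 mOsm/kg

346.1 mOsm/kg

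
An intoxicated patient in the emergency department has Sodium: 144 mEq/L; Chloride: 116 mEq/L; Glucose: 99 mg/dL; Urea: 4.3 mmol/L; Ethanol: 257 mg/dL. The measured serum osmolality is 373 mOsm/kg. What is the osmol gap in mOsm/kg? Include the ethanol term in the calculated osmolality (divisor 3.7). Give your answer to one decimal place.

Calculated osmolality = 2·Na + glucose/18 + urea + ethanol/3.7
= 2·144 + 99/18 + 4.3 + 257/3.7
= 288 + 5.50 + 4.30 + 69.46
= 367.26 mOsm/kg ≈ 367.3 mOsm/kg
Osmolar gap = measured − calculated = 373 − 367.3 = 5.7 mOsm/kg

5.7 mOsm/kg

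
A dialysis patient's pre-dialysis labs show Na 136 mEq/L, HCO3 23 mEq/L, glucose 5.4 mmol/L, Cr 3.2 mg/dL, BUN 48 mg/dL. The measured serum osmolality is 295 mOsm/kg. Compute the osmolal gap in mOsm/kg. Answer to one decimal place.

0.5 mOsm/kg

Calculated osmolality = 2·Na + glucose + BUN/2.8
= 2·136 + 5.4 + 48/2.8
= 272 + 5.40 + 17.14
= 294.54 mOsm/kg ≈ 294.5 mOsm/kg
Osmolar gap = measured − calculated = 295 − 294.5 = 0.5 mOsm/kg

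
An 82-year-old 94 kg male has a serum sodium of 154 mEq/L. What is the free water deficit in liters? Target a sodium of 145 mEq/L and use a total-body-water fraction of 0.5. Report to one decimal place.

2.9 L

TBW = 0.5 · 94 = 47 L
Free water deficit = TBW · (Na/145 − 1)
= 47 · (154/145 − 1)
= 47 · 0.0621
= 2.92 L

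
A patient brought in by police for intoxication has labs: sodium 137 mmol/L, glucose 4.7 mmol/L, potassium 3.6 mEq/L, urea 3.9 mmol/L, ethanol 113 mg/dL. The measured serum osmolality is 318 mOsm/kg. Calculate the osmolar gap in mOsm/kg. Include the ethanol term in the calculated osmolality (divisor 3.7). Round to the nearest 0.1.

Calculated osmolality = 2·Na + glucose + urea + ethanol/3.7
= 2·137 + 4.7 + 3.9 + 113/3.7
= 274 + 4.70 + 3.90 + 30.54
= 313.14 mOsm/kg ≈ 313.1 mOsm/kg
Osmolar gap = measured − calculated = 318 − 313.1 = 4.9 mOsm/kg

4.9 mOsm/kg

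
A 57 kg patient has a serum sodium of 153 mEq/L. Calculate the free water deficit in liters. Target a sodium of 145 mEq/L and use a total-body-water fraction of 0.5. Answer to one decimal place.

TBW = 0.5 · 57 = 28.5 L
Free water deficit = TBW · (Na/145 − 1)
= 28.5 · (153/145 − 1)
= 28.5 · 0.0552
= 1.57 L

1.6 L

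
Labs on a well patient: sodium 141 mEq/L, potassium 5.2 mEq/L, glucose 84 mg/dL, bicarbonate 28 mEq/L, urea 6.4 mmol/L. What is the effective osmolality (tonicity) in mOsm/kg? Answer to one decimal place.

Effective osmolality excludes urea (freely permeant across cell membranes):
2·Na + glucose/18
= 2·141 + 84/18
= 282 + 4.67
= 286.67 mOsm/kg

286.7 mOsm/kg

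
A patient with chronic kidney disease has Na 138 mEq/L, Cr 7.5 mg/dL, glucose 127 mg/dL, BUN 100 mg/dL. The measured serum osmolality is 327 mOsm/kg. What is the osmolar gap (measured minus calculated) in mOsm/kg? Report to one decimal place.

8.2 mOsm/kg

Calculated osmolality = 2·Na + glucose/18 + BUN/2.8
= 2·138 + 127/18 + 100/2.8
= 276 + 7.06 + 35.71
= 318.77 mOsm/kg ≈ 318.8 mOsm/kg
Osmolar gap = measured − calculated = 327 − 318.8 = 8.2 mOsm/kg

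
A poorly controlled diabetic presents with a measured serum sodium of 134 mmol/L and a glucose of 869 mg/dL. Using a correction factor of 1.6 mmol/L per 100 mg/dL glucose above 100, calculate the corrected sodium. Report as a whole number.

146 mmol/L

Corrected Na = measured Na + 1.6 · (glucose − 100)/100
= 134 + 1.6 · (869 − 100)/100
= 134 + 12.3
= 146.3 mmol/L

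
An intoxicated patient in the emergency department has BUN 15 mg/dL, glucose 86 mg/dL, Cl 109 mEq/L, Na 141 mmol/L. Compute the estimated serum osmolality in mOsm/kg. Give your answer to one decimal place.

292.1 mOsm/kg

Calculated osmolality = 2·Na + glucose/18 + BUN/2.8
= 2·141 + 86/18 + 15/2.8
= 282 + 4.78 + 5.36
= 292.14 mOsm/kg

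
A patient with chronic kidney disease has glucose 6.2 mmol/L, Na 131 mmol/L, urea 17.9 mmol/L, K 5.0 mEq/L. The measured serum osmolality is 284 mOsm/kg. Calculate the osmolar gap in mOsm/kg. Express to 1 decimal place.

-2.1 mOsm/kg

Calculated osmolality = 2·Na + glucose + urea
= 2·131 + 6.2 + 17.9
= 262 + 6.20 + 17.90
= 286.1 mOsm/kg ≈ 286.1 mOsm/kg
Osmolar gap = measured − calculated = 284 − 286.1 = -2.1 mOsm/kg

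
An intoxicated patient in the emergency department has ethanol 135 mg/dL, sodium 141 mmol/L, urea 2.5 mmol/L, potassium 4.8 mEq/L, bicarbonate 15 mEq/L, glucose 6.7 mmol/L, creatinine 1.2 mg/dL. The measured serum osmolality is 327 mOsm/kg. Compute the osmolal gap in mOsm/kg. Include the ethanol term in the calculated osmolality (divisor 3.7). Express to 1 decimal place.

Calculated osmolality = 2·Na + glucose + urea + ethanol/3.7
= 2·141 + 6.7 + 2.5 + 135/3.7
= 282 + 6.70 + 2.50 + 36.49
= 327.69 mOsm/kg ≈ 327.7 mOsm/kg
Osmolar gap = measured − calculated = 327 − 327.7 = -0.7 mOsm/kg

-0.7 mOsm/kg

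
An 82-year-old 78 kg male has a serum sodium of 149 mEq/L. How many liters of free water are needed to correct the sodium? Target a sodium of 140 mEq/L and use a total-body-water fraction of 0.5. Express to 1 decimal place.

2.5 L

TBW = 0.5 · 78 = 39 L
Free water deficit = TBW · (Na/140 − 1)
= 39 · (149/140 − 1)
= 39 · 0.0643
= 2.51 L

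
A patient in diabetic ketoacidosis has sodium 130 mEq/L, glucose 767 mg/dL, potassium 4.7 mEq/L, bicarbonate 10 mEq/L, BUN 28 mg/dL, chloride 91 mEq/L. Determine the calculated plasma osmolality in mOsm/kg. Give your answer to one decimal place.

Calculated osmolality = 2·Na + glucose/18 + BUN/2.8
= 2·130 + 767/18 + 28/2.8
= 260 + 42.61 + 10
= 312.61 mOsm/kg

312.6 mOsm/kg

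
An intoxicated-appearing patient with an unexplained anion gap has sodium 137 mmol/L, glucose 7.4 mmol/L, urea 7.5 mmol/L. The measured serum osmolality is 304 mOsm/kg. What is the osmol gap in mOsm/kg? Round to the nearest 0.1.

15.1 mOsm/kg

Calculated osmolality = 2·Na + glucose + urea
= 2·137 + 7.4 + 7.5
= 274 + 7.40 + 7.50
= 288.9 mOsm/kg ≈ 288.9 mOsm/kg
Osmolar gap = measured − calculated = 304 − 288.9 = 15.1 mOsm/kg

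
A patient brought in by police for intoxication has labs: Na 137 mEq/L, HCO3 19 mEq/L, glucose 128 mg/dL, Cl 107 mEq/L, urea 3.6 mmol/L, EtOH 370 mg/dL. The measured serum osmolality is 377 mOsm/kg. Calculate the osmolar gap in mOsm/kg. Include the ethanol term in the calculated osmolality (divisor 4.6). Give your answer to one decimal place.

Calculated osmolality = 2·Na + glucose/18 + urea + ethanol/4.6
= 2·137 + 128/18 + 3.6 + 370/4.6
= 274 + 7.11 + 3.60 + 80.43
= 365.14 mOsm/kg ≈ 365.1 mOsm/kg
Osmolar gap = measured − calculated = 377 − 365.1 = 11.9 mOsm/kg

11.9 mOsm/kg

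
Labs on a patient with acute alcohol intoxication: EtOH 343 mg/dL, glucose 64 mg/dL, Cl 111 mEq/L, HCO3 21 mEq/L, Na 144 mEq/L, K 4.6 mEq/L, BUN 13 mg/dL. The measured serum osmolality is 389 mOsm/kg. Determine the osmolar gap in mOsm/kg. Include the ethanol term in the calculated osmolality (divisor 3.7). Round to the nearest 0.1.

0.1 mOsm/kg

Calculated osmolality = 2·Na + glucose/18 + BUN/2.8 + ethanol/3.7
= 2·144 + 64/18 + 13/2.8 + 343/3.7
= 288 + 3.56 + 4.64 + 92.70
= 388.9 mOsm/kg ≈ 388.9 mOsm/kg
Osmolar gap = measured − calculated = 389 − 388.9 = 0.1 mOsm/kg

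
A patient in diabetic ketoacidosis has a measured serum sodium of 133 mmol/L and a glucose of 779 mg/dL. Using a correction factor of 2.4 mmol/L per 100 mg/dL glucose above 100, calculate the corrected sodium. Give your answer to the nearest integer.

149 mmol/L

Corrected Na = measured Na + 2.4 · (glucose − 100)/100
= 133 + 2.4 · (779 − 100)/100
= 133 + 16.3
= 149.3 mmol/L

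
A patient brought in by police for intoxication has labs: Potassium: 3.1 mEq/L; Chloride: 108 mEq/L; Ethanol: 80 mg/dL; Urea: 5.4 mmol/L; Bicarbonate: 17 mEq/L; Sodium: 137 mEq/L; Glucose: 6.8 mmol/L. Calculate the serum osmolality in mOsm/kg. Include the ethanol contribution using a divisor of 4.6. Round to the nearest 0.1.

Calculated osmolality = 2·Na + glucose + urea + ethanol/4.6
= 2·137 + 6.8 + 5.4 + 80/4.6
= 274 + 6.80 + 5.40 + 17.39
= 303.59 mOsm/kg

303.6 mOsm/kg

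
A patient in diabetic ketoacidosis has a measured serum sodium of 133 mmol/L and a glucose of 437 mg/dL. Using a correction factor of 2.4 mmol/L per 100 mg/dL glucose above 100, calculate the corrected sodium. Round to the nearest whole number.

Corrected Na = measured Na + 2.4 · (glucose − 100)/100
= 133 + 2.4 · (437 − 100)/100
= 133 + 8.1
= 141.1 mmol/L

141 mmol/L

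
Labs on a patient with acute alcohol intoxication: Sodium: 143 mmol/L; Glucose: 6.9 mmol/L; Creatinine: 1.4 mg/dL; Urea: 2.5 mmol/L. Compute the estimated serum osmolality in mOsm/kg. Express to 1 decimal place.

295.4 mOsm/kg

Calculated osmolality = 2·Na + glucose + urea
= 2·143 + 6.9 + 2.5
= 286 + 6.90 + 2.50
= 295.4 mOsm/kg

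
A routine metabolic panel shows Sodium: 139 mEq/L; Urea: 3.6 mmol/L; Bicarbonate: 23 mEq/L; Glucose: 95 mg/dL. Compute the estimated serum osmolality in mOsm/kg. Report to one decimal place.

286.9 mOsm/kg

Calculated osmolality = 2·Na + glucose/18 + urea
= 2·139 + 95/18 + 3.6
= 278 + 5.28 + 3.60
= 286.88 mOsm/kg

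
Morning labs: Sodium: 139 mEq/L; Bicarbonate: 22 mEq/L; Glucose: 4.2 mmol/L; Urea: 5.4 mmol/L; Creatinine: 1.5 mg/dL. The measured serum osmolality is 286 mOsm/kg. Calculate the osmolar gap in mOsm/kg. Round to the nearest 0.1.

Calculated osmolality = 2·Na + glucose + urea
= 2·139 + 4.2 + 5.4
= 278 + 4.20 + 5.40
= 287.6 mOsm/kg ≈ 287.6 mOsm/kg
Osmolar gap = measured − calculated = 286 − 287.6 = -1.6 mOsm/kg

-1.6 mOsm/kg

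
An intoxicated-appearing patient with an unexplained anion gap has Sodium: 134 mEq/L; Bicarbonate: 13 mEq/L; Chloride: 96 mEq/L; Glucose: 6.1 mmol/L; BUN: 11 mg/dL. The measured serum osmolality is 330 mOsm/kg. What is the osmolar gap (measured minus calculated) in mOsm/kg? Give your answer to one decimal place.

52.0 mOsm/kg

Calculated osmolality = 2·Na + glucose + BUN/2.8
= 2·134 + 6.1 + 11/2.8
= 268 + 6.10 + 3.93
= 278.03 mOsm/kg ≈ 278.0 mOsm/kg
Osmolar gap = measured − calculated = 330 − 278.0 = 52.0 mOsm/kg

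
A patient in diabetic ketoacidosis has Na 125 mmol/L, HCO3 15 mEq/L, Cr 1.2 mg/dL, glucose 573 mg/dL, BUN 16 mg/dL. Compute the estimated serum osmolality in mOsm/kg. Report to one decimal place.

Calculated osmolality = 2·Na + glucose/18 + BUN/2.8
= 2·125 + 573/18 + 16/2.8
= 250 + 31.83 + 5.71
= 287.54 mOsm/kg

287.5 mOsm/kg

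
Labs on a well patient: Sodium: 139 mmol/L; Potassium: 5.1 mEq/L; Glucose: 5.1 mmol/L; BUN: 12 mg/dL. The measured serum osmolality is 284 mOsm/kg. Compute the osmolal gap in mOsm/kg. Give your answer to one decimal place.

Calculated osmolality = 2·Na + glucose + BUN/2.8
= 2·139 + 5.1 + 12/2.8
= 278 + 5.10 + 4.29
= 287.39 mOsm/kg ≈ 287.4 mOsm/kg
Osmolar gap = measured − calculated = 284 − 287.4 = -3.4 mOsm/kg

-3.4 mOsm/kg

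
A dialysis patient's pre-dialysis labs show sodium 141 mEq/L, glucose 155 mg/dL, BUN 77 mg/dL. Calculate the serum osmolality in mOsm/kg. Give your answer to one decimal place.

Calculated osmolality = 2·Na + glucose/18 + BUN/2.8
= 2·141 + 155/18 + 77/2.8
= 282 + 8.61 + 27.50
= 318.11 mOsm/kg

318.1 mOsm/kg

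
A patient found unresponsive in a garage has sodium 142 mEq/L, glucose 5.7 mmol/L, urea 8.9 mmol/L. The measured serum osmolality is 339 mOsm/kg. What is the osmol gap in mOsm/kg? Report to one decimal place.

40.4 mOsm/kg

Calculated osmolality = 2·Na + glucose + urea
= 2·142 + 5.7 + 8.9
= 284 + 5.70 + 8.90
= 298.6 mOsm/kg ≈ 298.6 mOsm/kg
Osmolar gap = measured − calculated = 339 − 298.6 = 40.4 mOsm/kg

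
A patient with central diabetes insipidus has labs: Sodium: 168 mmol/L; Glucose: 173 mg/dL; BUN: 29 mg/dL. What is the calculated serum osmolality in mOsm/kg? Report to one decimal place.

356.0 mOsm/kg

Calculated osmolality = 2·Na + glucose/18 + BUN/2.8
= 2·168 + 173/18 + 29/2.8
= 336 + 9.61 + 10.36
= 355.97 mOsm/kg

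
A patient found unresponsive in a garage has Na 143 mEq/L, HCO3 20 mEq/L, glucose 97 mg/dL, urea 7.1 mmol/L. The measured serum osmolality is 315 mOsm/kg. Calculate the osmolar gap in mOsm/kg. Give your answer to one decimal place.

16.5 mOsm/kg

Calculated osmolality = 2·Na + glucose/18 + urea
= 2·143 + 97/18 + 7.1
= 286 + 5.39 + 7.10
= 298.49 mOsm/kg ≈ 298.5 mOsm/kg
Osmolar gap = measured − calculated = 315 − 298.5 = 16.5 mOsm/kg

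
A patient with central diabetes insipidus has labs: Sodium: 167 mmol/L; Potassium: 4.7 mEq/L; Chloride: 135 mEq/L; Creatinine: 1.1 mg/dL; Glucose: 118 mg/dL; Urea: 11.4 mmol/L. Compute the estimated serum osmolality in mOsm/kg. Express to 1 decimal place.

352.0 mOsm/kg

Calculated osmolality = 2·Na + glucose/18 + urea
= 2·167 + 118/18 + 11.4
= 334 + 6.56 + 11.40
= 351.96 mOsm/kg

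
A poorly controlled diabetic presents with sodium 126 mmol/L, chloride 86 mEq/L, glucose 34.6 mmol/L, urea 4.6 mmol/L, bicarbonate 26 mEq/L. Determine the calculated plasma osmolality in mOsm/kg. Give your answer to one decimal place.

291.2 mOsm/kg

Calculated osmolality = 2·Na + glucose + urea
= 2·126 + 34.6 + 4.6
= 252 + 34.60 + 4.60
= 291.2 mOsm/kg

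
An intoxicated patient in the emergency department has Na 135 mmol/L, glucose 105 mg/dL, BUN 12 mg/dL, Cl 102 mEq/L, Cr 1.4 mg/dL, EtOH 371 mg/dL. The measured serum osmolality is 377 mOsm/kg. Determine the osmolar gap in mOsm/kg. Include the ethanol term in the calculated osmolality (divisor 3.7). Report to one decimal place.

-3.4 mOsm/kg

Calculated osmolality = 2·Na + glucose/18 + BUN/2.8 + ethanol/3.7
= 2·135 + 105/18 + 12/2.8 + 371/3.7
= 270 + 5.83 + 4.29 + 100.27
= 380.39 mOsm/kg ≈ 380.4 mOsm/kg
Osmolar gap = measured − calculated = 377 − 380.4 = -3.4 mOsm/kg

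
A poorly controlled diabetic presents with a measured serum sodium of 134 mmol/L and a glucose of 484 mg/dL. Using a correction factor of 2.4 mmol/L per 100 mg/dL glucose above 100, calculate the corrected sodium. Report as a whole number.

Corrected Na = measured Na + 2.4 · (glucose − 100)/100
= 134 + 2.4 · (484 − 100)/100
= 134 + 9.2
= 143.2 mmol/L

143 mmol/L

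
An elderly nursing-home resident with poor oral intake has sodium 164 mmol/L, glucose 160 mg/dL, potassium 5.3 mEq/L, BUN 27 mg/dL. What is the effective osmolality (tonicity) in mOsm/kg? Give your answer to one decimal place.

336.9 mOsm/kg

Effective osmolality excludes urea (freely permeant across cell membranes):
2·Na + glucose/18
= 2·164 + 160/18
= 328 + 8.89
= 336.89 mOsm/kg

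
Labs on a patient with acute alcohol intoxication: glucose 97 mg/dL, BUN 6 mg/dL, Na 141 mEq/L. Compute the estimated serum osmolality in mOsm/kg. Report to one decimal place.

Calculated osmolality = 2·Na + glucose/18 + BUN/2.8
= 2·141 + 97/18 + 6/2.8
= 282 + 5.39 + 2.14
= 289.53 mOsm/kg

289.5 mOsm/kg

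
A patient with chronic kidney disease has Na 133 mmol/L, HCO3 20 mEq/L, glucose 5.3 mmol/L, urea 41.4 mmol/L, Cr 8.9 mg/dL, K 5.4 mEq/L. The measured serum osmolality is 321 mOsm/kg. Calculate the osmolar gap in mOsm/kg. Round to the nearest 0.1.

Calculated osmolality = 2·Na + glucose + urea
= 2·133 + 5.3 + 41.4
= 266 + 5.30 + 41.40
= 312.7 mOsm/kg ≈ 312.7 mOsm/kg
Osmolar gap = measured − calculated = 321 − 312.7 = 8.3 mOsm/kg

8.3 mOsm/kg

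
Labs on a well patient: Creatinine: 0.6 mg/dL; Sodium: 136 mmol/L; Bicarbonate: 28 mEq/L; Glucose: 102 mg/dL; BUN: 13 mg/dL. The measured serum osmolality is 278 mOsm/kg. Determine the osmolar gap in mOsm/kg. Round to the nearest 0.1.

Calculated osmolality = 2·Na + glucose/18 + BUN/2.8
= 2·136 + 102/18 + 13/2.8
= 272 + 5.67 + 4.64
= 282.31 mOsm/kg ≈ 282.3 mOsm/kg
Osmolar gap = measured − calculated = 278 − 282.3 = -4.3 mOsm/kg

-4.3 mOsm/kg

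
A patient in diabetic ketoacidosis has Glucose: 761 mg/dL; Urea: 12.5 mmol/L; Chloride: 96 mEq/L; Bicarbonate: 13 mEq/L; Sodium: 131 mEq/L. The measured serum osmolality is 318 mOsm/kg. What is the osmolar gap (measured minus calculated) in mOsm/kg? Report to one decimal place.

1.2 mOsm/kg

Calculated osmolality = 2·Na + glucose/18 + urea
= 2·131 + 761/18 + 12.5
= 262 + 42.28 + 12.50
= 316.78 mOsm/kg ≈ 316.8 mOsm/kg
Osmolar gap = measured − calculated = 318 − 316.8 = 1.2 mOsm/kg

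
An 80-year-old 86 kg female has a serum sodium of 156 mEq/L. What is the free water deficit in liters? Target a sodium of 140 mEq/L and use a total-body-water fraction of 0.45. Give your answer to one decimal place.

TBW = 0.45 · 86 = 38.7 L
Free water deficit = TBW · (Na/140 − 1)
= 38.7 · (156/140 − 1)
= 38.7 · 0.1143
= 4.42 L

4.4 L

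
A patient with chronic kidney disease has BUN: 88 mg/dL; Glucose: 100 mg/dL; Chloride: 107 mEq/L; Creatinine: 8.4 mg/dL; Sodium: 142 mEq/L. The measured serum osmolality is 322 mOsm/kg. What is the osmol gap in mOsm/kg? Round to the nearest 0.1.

1.0 mOsm/kg

Calculated osmolality = 2·Na + glucose/18 + BUN/2.8
= 2·142 + 100/18 + 88/2.8
= 284 + 5.56 + 31.43
= 320.99 mOsm/kg ≈ 321.0 mOsm/kg
Osmolar gap = measured − calculated = 322 − 321.0 = 1.0 mOsm/kg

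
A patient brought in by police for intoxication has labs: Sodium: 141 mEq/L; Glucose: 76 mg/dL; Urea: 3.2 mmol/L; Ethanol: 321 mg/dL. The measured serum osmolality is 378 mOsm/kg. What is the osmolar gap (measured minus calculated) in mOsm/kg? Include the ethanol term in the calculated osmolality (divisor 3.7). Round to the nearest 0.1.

Calculated osmolality = 2·Na + glucose/18 + urea + ethanol/3.7
= 2·141 + 76/18 + 3.2 + 321/3.7
= 282 + 4.22 + 3.20 + 86.76
= 376.18 mOsm/kg ≈ 376.2 mOsm/kg
Osmolar gap = measured − calculated = 378 − 376.2 = 1.8 mOsm/kg

1.8 mOsm/kg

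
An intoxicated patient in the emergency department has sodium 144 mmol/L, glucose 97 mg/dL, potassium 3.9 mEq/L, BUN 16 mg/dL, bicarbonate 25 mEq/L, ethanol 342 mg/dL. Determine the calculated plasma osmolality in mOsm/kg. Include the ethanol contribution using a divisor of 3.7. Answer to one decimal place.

Calculated osmolality = 2·Na + glucose/18 + BUN/2.8 + ethanol/3.7
= 2·144 + 97/18 + 16/2.8 + 342/3.7
= 288 + 5.39 + 5.71 + 92.43
= 391.53 mOsm/kg

391.5 mOsm/kg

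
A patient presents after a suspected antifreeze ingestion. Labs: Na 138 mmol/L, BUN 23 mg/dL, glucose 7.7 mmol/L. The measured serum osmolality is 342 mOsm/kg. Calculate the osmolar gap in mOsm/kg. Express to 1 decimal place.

50.1 mOsm/kg

Calculated osmolality = 2·Na + glucose + BUN/2.8
= 2·138 + 7.7 + 23/2.8
= 276 + 7.70 + 8.21
= 291.91 mOsm/kg ≈ 291.9 mOsm/kg
Osmolar gap = measured − calculated = 342 − 291.9 = 50.1 mOsm/kg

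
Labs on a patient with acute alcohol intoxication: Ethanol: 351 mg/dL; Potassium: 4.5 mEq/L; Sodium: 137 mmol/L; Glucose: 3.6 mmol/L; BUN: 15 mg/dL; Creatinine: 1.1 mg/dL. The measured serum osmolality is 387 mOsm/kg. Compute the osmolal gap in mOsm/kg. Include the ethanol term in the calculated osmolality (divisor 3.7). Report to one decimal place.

9.2 mOsm/kg

Calculated osmolality = 2·Na + glucose + BUN/2.8 + ethanol/3.7
= 2·137 + 3.6 + 15/2.8 + 351/3.7
= 274 + 3.60 + 5.36 + 94.86
= 377.82 mOsm/kg ≈ 377.8 mOsm/kg
Osmolar gap = measured − calculated = 387 − 377.8 = 9.2 mOsm/kg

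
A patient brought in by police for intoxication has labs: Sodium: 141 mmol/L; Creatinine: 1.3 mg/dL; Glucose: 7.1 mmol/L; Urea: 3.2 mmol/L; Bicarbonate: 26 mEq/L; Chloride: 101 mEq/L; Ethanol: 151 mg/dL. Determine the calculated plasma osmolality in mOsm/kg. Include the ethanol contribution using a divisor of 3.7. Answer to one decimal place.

Calculated osmolality = 2·Na + glucose + urea + ethanol/3.7
= 2·141 + 7.1 + 3.2 + 151/3.7
= 282 + 7.10 + 3.20 + 40.81
= 333.11 mOsm/kg

333.1 mOsm/kg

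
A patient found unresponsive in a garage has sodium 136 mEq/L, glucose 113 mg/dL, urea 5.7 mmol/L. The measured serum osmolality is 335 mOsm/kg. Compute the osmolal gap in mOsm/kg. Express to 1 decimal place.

51.0 mOsm/kg

Calculated osmolality = 2·Na + glucose/18 + urea
= 2·136 + 113/18 + 5.7
= 272 + 6.28 + 5.70
= 283.98 mOsm/kg ≈ 284.0 mOsm/kg
Osmolar gap = measured − calculated = 335 − 284.0 = 51.0 mOsm/kg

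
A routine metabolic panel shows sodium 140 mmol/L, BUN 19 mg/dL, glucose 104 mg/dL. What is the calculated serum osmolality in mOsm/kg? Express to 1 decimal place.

292.6 mOsm/kg

Calculated osmolality = 2·Na + glucose/18 + BUN/2.8
= 2·140 + 104/18 + 19/2.8
= 280 + 5.78 + 6.79
= 292.57 mOsm/kg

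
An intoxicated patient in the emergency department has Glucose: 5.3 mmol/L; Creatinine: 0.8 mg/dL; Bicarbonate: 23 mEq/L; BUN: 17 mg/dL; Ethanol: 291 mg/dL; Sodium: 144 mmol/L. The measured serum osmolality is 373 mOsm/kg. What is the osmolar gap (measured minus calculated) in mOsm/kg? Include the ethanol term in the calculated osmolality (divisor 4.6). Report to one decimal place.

Calculated osmolality = 2·Na + glucose + BUN/2.8 + ethanol/4.6
= 2·144 + 5.3 + 17/2.8 + 291/4.6
= 288 + 5.30 + 6.07 + 63.26
= 362.63 mOsm/kg ≈ 362.6 mOsm/kg
Osmolar gap = measured − calculated = 373 − 362.6 = 10.4 mOsm/kg

10.4 mOsm/kg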